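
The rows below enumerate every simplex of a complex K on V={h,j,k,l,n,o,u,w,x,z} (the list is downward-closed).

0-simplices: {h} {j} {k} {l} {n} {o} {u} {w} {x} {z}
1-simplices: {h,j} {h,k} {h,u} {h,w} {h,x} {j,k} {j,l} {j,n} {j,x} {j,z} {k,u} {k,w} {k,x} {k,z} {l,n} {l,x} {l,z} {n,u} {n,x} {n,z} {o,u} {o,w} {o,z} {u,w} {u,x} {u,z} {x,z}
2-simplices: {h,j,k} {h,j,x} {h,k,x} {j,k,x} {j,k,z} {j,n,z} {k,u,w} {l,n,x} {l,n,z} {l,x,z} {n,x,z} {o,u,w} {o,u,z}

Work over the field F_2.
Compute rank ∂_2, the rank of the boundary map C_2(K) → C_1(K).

rank∂_2=11

n_0=10 n_1=27 n_2=13  [Z2]
∂1: piv[hj,hk,hu,hw,hx,jl,jn,jz,ou] rk=9  ker:jk,jx,ku,kw,kx,kz,ln,lx,lz,nu,nx,nz,ow,oz,uw,ux,uz,xz
∂2: piv[hjk,hjx,hkx,jkz,jnz,kuw,lnx,lnz,lxz,ouw,ouz] rk=11  ker:jkx,nxz
rk∂_2=11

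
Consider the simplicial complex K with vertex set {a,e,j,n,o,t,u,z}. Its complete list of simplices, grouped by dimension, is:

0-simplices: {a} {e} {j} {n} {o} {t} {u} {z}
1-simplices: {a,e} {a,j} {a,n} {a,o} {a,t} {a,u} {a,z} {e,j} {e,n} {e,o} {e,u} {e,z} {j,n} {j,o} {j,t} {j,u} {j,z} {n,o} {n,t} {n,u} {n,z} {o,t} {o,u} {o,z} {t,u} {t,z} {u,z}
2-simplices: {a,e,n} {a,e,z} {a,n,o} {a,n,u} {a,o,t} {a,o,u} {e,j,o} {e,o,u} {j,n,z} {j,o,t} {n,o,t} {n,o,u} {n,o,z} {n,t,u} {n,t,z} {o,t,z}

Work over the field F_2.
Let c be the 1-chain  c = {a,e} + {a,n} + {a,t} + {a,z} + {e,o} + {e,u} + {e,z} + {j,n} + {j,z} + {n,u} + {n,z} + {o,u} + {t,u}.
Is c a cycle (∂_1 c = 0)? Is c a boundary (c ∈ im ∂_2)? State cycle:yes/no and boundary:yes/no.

n_0=8 n_1=27 n_2=16  [Z2]
∂1: piv[ae,aj,an,ao,at,au,az] rk=7  ker:ej,en,eo,eu,ez,jn,jo,jt,ju,jz,no,nt,nu,nz,ot,ou,oz,tu,tz,uz
∂2: piv[aen,aez,ano,anu,aot,aou,ejo,eou,jnz,jot,not,noz,ntu,ntz] rk=14  ker:nou,otz
∂1c = 0
c vs im∂2: reduces to 0 ⇒ boundary

cycle:yes boundary:yes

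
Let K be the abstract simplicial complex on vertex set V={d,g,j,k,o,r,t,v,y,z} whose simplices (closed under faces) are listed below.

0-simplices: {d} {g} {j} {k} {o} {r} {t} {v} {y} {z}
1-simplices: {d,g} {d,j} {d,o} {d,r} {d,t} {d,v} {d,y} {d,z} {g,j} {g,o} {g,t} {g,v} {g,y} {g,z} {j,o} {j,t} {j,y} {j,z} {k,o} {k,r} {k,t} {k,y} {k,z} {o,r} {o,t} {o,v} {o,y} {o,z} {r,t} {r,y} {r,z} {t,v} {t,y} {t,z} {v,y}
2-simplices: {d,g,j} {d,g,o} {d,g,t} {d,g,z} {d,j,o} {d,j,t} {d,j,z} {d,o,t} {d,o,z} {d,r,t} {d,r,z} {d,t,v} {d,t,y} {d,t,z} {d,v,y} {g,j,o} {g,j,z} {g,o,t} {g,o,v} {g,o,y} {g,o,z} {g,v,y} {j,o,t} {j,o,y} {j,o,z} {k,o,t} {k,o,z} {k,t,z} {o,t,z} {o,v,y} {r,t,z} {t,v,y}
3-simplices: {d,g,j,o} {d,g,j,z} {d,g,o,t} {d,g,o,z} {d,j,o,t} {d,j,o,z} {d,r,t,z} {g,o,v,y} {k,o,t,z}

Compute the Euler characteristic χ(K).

n_0=10 n_1=35 n_2=32 n_3=9
χ=+10−35+32−9=-2

χ(K)=-2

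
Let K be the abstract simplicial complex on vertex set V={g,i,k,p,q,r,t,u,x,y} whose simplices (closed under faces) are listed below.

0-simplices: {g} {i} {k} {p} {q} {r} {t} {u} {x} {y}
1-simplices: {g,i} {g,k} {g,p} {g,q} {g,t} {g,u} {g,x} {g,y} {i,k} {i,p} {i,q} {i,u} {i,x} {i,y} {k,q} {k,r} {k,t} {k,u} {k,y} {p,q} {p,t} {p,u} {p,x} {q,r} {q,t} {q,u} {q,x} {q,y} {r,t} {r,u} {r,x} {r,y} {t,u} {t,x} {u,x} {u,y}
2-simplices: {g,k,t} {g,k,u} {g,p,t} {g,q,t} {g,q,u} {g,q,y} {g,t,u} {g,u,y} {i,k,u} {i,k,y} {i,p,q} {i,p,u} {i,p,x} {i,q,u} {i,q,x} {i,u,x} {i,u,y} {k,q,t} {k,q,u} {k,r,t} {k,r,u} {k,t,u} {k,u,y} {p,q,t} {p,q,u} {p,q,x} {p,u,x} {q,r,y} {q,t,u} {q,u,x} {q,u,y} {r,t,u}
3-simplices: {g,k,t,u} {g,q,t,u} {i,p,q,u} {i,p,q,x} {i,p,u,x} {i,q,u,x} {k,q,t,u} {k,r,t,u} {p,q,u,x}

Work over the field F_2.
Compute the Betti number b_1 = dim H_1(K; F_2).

n_0=10 n_1=36 n_2=32 n_3=9  [Z2]
∂1: piv[gi,gk,gp,gq,gt,gu,gx,gy,kr] rk=9  ker:ik,ip,iq,iu,ix,iy,kq,kt,ku,ky,pq,pt,pu,px,qr,qt,qu,qx,qy,rt,ru,rx,ry,tu,tx,ux,uy
∂2: piv[gkt,gku,gpt,gqt,gqu,gqy,gtu,guy,iku,iky,ipq,ipu,ipx,iqu,iqx,iux,iuy,kqt,krt,kru,pqt,qry] rk=22  ker:kqu,ktu,kuy,pqu,pqx,pux,qtu,qux,quy,rtu
∂3: piv[gktu,gqtu,ipqu,ipqx,ipux,iqux,kqtu,krtu] rk=8  ker:pqux
b_1=(36−9)−22=5

b_1=5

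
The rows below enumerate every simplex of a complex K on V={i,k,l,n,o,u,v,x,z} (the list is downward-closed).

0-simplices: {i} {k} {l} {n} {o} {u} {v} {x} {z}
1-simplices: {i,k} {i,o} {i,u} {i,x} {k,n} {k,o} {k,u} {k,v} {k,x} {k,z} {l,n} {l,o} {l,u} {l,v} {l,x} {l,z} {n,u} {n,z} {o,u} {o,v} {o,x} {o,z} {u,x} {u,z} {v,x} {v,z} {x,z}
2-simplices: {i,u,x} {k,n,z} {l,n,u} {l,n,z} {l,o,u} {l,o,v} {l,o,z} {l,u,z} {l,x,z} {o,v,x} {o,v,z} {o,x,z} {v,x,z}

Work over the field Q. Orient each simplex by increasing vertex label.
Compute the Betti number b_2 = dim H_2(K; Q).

n_0=9 n_1=27 n_2=13  [Q]
∂1: piv[ik,io,iu,ix,kn,kv,kz,ln] rk=8  ker:ko,ku,kx,lo,lu,lv,lx,lz,nu,nz,ou,ov,ox,oz,ux,uz,vx,vz,xz
∂2: piv[iux,knz,lnu,lnz,lou,lov,loz,luz,lxz,ovx,ovz,oxz] rk=12  ker:vxz
b_2=(13−12)−0=1

b_2=1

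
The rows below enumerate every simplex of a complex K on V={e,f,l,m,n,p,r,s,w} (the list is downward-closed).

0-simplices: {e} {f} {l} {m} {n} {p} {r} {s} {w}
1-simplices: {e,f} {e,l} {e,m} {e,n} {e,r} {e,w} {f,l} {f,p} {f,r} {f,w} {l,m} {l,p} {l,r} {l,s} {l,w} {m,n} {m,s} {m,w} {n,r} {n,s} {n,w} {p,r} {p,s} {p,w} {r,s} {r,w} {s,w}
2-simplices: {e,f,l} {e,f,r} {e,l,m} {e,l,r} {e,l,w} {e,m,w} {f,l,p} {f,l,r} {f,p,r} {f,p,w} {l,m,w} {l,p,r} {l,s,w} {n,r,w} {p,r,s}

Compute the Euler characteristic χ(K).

n_0=9 n_1=27 n_2=15
χ=+9−27+15=-3

χ(K)=-3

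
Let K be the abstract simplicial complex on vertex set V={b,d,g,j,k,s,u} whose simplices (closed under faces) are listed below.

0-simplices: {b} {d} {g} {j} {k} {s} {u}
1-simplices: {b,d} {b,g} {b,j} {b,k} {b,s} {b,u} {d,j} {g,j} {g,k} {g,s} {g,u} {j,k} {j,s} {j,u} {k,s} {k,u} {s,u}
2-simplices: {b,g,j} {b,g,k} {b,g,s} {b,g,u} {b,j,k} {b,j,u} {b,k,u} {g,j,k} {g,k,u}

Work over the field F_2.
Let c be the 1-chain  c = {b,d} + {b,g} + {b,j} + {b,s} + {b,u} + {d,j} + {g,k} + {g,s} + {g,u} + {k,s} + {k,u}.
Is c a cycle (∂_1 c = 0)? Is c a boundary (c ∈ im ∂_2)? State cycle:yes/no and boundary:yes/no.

cycle:no boundary:no

n_0=7 n_1=17 n_2=9  [Z2]
∂1: piv[bd,bg,bj,bk,bs,bu] rk=6  ker:dj,gj,gk,gs,gu,jk,js,ju,ks,ku,su
∂2: piv[bgj,bgk,bgs,bgu,bjk,bju,bku] rk=7  ker:gjk,gku
∂1c = {b} + {k} + {s} + {u}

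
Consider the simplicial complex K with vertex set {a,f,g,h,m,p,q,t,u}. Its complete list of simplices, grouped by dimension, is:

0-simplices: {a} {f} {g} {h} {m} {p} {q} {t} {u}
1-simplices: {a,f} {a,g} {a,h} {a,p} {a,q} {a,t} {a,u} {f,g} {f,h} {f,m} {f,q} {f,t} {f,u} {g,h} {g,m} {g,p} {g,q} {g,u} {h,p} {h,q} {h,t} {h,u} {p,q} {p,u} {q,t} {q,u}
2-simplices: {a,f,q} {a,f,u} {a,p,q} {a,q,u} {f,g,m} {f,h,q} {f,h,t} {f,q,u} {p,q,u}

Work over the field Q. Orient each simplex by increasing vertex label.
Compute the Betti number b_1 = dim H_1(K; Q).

b_1=10

n_0=9 n_1=26 n_2=9  [Q]
∂1: piv[af,ag,ah,ap,aq,at,au,fm] rk=8  ker:fg,fh,fq,ft,fu,gh,gm,gp,gq,gu,hp,hq,ht,hu,pq,pu,qt,qu
∂2: piv[afq,afu,apq,aqu,fgm,fhq,fht,pqu] rk=8  ker:fqu
b_1=(26−8)−8=10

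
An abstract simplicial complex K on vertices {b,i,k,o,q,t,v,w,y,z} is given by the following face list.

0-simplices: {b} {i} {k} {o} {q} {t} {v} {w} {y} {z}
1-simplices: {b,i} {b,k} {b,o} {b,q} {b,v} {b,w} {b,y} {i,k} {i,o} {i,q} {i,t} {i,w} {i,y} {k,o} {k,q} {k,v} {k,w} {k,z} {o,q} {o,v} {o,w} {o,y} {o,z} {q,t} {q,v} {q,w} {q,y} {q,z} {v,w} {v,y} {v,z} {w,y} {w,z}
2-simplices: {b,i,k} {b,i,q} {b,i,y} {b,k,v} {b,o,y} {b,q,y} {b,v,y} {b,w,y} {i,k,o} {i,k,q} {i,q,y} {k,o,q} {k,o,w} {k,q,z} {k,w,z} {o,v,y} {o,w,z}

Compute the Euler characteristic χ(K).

n_0=10 n_1=33 n_2=17
χ=+10−33+17=-6

χ(K)=-6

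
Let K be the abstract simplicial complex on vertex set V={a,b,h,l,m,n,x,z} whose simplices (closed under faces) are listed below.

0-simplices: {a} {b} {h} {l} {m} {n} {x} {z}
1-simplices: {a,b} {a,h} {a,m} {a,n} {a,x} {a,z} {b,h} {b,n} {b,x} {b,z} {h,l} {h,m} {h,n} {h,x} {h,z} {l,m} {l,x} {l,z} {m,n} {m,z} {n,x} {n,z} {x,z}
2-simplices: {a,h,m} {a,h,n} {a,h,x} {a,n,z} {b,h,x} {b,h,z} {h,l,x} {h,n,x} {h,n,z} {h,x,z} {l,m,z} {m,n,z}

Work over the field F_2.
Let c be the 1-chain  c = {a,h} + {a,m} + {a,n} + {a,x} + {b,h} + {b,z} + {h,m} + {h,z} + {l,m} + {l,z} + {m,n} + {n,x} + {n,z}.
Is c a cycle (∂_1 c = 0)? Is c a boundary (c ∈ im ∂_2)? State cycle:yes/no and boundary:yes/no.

cycle:yes boundary:yes

n_0=8 n_1=23 n_2=12  [Z2]
∂1: piv[ab,ah,am,an,ax,az,hl] rk=7  ker:bh,bn,bx,bz,hm,hn,hx,hz,lm,lx,lz,mn,mz,nx,nz,xz
∂2: piv[ahm,ahn,ahx,anz,bhx,bhz,hlx,hnx,hnz,hxz,lmz,mnz] rk=12
∂1c = 0
c vs im∂2: reduces to 0 ⇒ boundary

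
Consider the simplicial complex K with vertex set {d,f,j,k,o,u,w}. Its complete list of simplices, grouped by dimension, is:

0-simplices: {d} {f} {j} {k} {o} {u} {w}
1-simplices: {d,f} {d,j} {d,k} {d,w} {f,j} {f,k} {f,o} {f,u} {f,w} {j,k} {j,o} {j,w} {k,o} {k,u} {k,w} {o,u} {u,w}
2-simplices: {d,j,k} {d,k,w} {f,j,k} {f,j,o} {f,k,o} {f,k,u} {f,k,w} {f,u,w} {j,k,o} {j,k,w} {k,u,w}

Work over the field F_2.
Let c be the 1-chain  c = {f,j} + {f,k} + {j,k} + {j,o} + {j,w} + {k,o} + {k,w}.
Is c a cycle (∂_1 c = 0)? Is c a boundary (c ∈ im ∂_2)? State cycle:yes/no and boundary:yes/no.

cycle:yes boundary:yes

n_0=7 n_1=17 n_2=11  [Z2]
∂1: piv[df,dj,dk,dw,fo,fu] rk=6  ker:fj,fk,fw,jk,jo,jw,ko,ku,kw,ou,uw
∂2: piv[djk,dkw,fjk,fjo,fko,fku,fkw,fuw,jkw] rk=9  ker:jko,kuw
∂1c = 0
c vs im∂2: reduces to 0 ⇒ boundary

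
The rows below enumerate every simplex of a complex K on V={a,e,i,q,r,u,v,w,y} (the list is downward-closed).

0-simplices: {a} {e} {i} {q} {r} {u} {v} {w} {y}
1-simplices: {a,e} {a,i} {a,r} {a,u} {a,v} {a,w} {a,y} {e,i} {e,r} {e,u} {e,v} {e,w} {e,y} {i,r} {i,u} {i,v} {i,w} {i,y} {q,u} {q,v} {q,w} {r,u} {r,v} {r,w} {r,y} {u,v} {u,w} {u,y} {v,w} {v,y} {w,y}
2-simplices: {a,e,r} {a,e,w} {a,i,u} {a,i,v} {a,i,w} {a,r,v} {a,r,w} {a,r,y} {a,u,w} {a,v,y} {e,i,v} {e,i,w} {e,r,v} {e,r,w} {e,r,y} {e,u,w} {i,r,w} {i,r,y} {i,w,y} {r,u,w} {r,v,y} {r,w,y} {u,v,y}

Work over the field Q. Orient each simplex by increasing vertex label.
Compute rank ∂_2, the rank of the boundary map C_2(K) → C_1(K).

n_0=9 n_1=31 n_2=23  [Q]
∂1: piv[ae,ai,ar,au,av,aw,ay,qu] rk=8  ker:ei,er,eu,ev,ew,ey,ir,iu,iv,iw,iy,qv,qw,ru,rv,rw,ry,uv,uw,uy,vw,vy,wy
∂2: piv[aer,aew,aiu,aiv,aiw,arv,arw,ary,auw,avy,eiv,eiw,ery,euw,irw,iry,iwy,ruw,uvy] rk=19  ker:erv,erw,rvy,rwy
rk∂_2=19

rank∂_2=19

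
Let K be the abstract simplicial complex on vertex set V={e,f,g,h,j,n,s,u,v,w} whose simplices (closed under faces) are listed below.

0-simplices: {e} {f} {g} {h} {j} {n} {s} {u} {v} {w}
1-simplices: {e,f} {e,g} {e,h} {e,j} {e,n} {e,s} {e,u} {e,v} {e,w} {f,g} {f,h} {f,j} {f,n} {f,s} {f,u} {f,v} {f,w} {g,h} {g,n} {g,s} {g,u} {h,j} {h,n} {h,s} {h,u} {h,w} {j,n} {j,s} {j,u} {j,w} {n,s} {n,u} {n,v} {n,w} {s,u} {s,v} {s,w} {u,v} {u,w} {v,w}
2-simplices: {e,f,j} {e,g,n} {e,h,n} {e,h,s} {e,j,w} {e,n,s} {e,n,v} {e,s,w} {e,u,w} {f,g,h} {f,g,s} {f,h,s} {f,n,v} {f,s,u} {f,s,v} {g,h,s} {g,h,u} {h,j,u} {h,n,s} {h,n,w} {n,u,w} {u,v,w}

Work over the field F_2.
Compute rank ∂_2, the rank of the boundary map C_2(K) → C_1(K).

n_0=10 n_1=40 n_2=22  [Z2]
∂1: piv[ef,eg,eh,ej,en,es,eu,ev,ew] rk=9  ker:fg,fh,fj,fn,fs,fu,fv,fw,gh,gn,gs,gu,hj,hn,hs,hu,hw,jn,js,ju,jw,ns,nu,nv,nw,su,sv,sw,uv,uw,vw
∂2: piv[efj,egn,ehn,ehs,ejw,ens,env,esw,euw,fgh,fgs,fhs,fnv,fsu,fsv,ghu,hju,hnw,nuw,uvw] rk=20  ker:ghs,hns
rk∂_2=20

rank∂_2=20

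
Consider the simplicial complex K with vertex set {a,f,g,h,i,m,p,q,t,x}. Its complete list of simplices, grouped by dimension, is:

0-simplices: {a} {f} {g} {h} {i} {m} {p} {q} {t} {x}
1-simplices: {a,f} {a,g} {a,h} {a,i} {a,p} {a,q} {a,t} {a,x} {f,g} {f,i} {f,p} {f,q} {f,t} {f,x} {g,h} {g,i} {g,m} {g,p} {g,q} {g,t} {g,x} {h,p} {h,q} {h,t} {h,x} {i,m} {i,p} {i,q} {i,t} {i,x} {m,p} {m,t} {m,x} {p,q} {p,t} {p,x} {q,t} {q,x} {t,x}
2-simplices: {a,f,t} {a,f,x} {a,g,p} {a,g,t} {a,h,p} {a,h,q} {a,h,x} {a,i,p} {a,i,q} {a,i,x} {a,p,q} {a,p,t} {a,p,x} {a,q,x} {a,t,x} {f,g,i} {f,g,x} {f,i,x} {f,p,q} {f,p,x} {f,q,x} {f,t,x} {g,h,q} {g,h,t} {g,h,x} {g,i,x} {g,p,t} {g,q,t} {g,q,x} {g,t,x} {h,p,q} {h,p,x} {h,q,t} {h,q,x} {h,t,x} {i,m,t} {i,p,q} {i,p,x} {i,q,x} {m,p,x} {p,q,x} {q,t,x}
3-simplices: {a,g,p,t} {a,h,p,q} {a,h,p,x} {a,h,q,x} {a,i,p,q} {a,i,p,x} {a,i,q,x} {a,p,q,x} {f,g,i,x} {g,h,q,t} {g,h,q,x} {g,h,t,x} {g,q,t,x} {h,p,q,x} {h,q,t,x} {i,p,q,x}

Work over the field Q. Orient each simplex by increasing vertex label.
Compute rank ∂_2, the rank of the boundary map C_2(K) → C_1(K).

rank∂_2=27

n_0=10 n_1=39 n_2=42 n_3=16  [Q]
∂1: piv[af,ag,ah,ai,ap,aq,at,ax,gm] rk=9  ker:fg,fi,fp,fq,ft,fx,gh,gi,gp,gq,gt,gx,hp,hq,ht,hx,im,ip,iq,it,ix,mp,mt,mx,pq,pt,px,qt,qx,tx
∂2: piv[aft,afx,agp,agt,ahp,ahq,ahx,aip,aiq,aix,apq,apt,apx,aqx,atx,fgi,fgx,fix,fpq,fpx,ghq,ght,ghx,gqt,gtx,imt,mpx] rk=27  ker:fqx,ftx,gix,gpt,gqx,hpq,hpx,hqt,hqx,htx,ipq,ipx,iqx,pqx,qtx
∂3: piv[agpt,ahpq,ahpx,ahqx,aipq,aipx,aiqx,apqx,fgix,ghqt,ghqx,ghtx,gqtx] rk=13  ker:hpqx,hqtx,ipqx
rk∂_2=27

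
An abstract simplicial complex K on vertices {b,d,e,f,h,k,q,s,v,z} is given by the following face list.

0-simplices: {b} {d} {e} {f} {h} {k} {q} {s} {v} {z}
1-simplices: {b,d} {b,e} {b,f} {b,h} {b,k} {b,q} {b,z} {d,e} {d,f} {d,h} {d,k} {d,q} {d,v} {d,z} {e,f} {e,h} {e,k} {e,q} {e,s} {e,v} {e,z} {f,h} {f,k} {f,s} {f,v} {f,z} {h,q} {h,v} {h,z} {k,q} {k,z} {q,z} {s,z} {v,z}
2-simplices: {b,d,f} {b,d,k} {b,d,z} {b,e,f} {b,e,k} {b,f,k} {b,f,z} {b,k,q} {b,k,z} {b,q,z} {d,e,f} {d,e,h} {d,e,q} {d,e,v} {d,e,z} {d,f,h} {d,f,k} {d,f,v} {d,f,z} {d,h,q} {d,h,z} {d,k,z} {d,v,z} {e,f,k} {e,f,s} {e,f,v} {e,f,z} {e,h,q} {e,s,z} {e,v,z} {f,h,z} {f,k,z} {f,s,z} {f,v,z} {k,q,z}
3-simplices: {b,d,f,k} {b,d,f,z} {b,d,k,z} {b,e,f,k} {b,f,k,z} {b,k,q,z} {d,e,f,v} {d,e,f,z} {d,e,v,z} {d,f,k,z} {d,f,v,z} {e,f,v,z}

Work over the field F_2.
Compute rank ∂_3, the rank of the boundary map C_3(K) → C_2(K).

rank∂_3=10

n_0=10 n_1=34 n_2=35 n_3=12  [Z2]
∂1: piv[bd,be,bf,bh,bk,bq,bz,dv,es] rk=9  ker:de,df,dh,dk,dq,dz,ef,eh,ek,eq,ev,ez,fh,fk,fs,fv,fz,hq,hv,hz,kq,kz,qz,sz,vz
∂2: piv[bdf,bdk,bdz,bef,bek,bfk,bfz,bkq,bkz,bqz,def,deh,deq,dev,dez,dfh,dfv,dhq,dhz,dvz,efs,esz] rk=22  ker:dfk,dfz,dkz,efk,efv,efz,ehq,evz,fhz,fkz,fsz,fvz,kqz
∂3: piv[bdfk,bdfz,bdkz,befk,bfkz,bkqz,defv,defz,devz,dfvz] rk=10  ker:dfkz,efvz
rk∂_3=10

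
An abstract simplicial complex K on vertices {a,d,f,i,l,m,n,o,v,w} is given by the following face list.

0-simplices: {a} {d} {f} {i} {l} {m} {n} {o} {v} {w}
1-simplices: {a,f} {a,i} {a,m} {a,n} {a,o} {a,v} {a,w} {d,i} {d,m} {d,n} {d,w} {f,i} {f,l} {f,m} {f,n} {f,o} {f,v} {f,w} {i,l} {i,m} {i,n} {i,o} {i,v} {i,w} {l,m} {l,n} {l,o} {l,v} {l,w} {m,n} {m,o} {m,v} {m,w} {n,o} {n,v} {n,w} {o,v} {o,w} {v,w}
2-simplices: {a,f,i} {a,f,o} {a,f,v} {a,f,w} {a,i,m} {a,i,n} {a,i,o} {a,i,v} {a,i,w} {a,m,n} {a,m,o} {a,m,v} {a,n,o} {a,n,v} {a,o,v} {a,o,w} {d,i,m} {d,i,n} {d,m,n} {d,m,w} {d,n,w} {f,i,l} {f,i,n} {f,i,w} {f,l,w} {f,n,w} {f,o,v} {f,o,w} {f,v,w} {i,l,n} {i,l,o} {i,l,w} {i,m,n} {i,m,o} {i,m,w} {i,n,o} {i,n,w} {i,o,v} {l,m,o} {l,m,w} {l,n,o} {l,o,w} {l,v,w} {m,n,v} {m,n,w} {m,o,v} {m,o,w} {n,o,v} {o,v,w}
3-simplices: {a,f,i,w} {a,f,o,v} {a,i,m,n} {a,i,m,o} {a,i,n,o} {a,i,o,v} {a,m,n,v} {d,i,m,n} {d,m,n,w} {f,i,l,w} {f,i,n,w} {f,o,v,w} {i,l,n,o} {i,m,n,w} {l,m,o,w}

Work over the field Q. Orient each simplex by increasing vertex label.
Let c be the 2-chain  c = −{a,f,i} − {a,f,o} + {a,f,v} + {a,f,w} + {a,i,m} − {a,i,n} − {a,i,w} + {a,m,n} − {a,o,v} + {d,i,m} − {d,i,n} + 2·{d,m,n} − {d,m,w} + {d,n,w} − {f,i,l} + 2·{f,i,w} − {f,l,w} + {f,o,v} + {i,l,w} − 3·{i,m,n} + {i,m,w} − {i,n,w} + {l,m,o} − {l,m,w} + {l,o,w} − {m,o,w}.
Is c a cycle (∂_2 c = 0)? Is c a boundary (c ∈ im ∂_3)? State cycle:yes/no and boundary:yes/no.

n_0=10 n_1=39 n_2=49 n_3=15  [Q]
∂1: piv[af,ai,am,an,ao,av,aw,di,fl] rk=9  ker:dm,dn,dw,fi,fm,fn,fo,fv,fw,il,im,in,io,iv,iw,lm,ln,lo,lv,lw,mn,mo,mv,mw,no,nv,nw,ov,ow,vw
∂2: piv[afi,afo,afv,afw,aim,ain,aio,aiv,aiw,amn,amo,amv,ano,anv,aov,aow,dim,din,dmw,dnw,fil,fin,flw,fnw,fvw,iln,ilo,lmo,lvw] rk=29  ker:dmn,fiw,fov,fow,ilw,imn,imo,imw,ino,inw,iov,lmw,lno,low,mnv,mnw,mov,mow,nov,ovw
∂3: piv[afiw,afov,aimn,aimo,aino,aiov,amnv,dimn,dmnw,filw,finw,fovw,ilno,imnw,lmow] rk=15
∂2c = 0
c vs im∂3: reduces to 0 ⇒ boundary

cycle:yes boundary:yes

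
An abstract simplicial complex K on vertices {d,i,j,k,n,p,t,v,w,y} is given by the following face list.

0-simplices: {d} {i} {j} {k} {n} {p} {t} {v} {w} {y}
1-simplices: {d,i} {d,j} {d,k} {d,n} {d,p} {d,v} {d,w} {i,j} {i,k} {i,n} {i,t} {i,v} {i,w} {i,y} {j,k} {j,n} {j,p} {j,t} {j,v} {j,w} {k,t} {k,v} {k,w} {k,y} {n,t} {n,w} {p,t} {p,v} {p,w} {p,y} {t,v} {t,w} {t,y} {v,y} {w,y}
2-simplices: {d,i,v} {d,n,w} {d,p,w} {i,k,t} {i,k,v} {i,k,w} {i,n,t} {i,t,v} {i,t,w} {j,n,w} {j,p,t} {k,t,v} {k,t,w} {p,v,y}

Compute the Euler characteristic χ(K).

n_0=10 n_1=35 n_2=14
χ=+10−35+14=-11

χ(K)=-11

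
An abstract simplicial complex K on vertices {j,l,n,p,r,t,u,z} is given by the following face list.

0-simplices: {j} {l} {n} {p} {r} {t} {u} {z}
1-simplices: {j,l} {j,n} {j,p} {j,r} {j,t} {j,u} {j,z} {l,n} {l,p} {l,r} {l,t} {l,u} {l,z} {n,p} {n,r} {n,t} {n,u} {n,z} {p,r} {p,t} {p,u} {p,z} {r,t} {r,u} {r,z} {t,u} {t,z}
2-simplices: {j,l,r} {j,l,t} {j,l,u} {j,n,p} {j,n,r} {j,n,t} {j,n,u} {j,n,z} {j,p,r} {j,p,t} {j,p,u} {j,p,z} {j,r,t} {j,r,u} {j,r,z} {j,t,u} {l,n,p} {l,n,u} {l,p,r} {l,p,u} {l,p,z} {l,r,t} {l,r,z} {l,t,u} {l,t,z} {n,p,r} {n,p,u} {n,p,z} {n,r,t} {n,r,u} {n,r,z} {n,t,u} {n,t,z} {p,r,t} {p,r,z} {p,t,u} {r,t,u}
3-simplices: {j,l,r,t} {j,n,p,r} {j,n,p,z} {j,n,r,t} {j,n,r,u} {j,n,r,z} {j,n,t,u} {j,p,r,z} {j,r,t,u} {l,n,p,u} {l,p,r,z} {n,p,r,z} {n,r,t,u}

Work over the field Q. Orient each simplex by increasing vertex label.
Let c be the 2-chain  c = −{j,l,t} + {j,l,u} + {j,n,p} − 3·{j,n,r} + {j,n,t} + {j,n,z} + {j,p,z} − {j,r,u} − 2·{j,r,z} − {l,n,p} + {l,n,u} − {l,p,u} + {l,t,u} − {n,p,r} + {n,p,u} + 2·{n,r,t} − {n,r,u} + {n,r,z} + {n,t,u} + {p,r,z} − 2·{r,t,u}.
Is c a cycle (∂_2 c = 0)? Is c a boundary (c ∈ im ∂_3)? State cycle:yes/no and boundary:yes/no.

n_0=8 n_1=27 n_2=37 n_3=13  [Q]
∂1: piv[jl,jn,jp,jr,jt,ju,jz] rk=7  ker:ln,lp,lr,lt,lu,lz,np,nr,nt,nu,nz,pr,pt,pu,pz,rt,ru,rz,tu,tz
∂2: piv[jlr,jlt,jlu,jnp,jnr,jnt,jnu,jnz,jpr,jpt,jpu,jpz,jrt,jru,jrz,jtu,lnp,lnu,lpz,ltz] rk=20  ker:lpr,lpu,lrt,lrz,ltu,npr,npu,npz,nrt,nru,nrz,ntu,ntz,prt,prz,ptu,rtu
∂3: piv[jlrt,jnpr,jnpz,jnrt,jnru,jnrz,jntu,jprz,jrtu,lnpu,lprz] rk=11  ker:nprz,nrtu
∂2c = 0
c vs im∂3: residual ≠ 0 ⇒ not boundary

cycle:yes boundary:no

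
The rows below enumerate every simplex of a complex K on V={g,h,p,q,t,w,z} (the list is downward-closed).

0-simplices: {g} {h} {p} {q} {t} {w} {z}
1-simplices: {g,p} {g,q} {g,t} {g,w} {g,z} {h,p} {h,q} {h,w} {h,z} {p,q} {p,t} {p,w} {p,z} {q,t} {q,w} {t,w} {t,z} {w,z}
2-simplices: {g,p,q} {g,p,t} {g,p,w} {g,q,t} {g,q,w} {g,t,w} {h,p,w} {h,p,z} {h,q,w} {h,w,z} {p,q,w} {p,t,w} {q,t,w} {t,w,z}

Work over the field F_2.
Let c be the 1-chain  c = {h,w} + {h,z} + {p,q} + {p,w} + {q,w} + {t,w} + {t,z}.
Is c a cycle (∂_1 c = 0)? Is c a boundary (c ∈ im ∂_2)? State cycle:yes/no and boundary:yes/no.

n_0=7 n_1=18 n_2=14  [Z2]
∂1: piv[gp,gq,gt,gw,gz,hp] rk=6  ker:hq,hw,hz,pq,pt,pw,pz,qt,qw,tw,tz,wz
∂2: piv[gpq,gpt,gpw,gqt,gqw,gtw,hpw,hpz,hqw,hwz,twz] rk=11  ker:pqw,ptw,qtw
∂1c = 0
c vs im∂2: reduces to 0 ⇒ boundary

cycle:yes boundary:yes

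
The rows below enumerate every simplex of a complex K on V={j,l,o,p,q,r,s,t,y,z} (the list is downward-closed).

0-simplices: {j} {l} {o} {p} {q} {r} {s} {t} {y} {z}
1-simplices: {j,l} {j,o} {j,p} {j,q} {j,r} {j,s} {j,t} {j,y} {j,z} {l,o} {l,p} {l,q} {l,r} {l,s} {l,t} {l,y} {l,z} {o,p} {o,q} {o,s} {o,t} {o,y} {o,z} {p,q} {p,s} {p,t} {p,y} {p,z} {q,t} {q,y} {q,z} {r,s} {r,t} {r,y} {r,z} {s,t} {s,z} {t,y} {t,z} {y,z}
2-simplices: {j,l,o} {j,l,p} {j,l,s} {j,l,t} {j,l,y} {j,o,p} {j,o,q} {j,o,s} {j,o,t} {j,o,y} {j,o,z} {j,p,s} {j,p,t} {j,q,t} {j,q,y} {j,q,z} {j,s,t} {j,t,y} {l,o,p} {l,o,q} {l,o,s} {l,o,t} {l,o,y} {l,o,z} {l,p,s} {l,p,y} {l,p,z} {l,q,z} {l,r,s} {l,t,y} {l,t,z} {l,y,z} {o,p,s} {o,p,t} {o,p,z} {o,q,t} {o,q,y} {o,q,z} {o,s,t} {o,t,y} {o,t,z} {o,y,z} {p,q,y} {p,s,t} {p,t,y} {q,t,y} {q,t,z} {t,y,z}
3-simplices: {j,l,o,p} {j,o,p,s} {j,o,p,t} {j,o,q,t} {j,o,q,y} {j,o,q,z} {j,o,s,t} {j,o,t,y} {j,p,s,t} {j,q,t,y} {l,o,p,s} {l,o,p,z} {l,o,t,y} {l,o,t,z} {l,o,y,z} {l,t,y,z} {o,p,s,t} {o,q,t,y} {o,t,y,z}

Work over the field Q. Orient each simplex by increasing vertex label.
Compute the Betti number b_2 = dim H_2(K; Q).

n_0=10 n_1=40 n_2=48 n_3=19  [Q]
∂1: piv[jl,jo,jp,jq,jr,js,jt,jy,jz] rk=9  ker:lo,lp,lq,lr,ls,lt,ly,lz,op,oq,os,ot,oy,oz,pq,ps,pt,py,pz,qt,qy,qz,rs,rt,ry,rz,st,sz,ty,tz,yz
∂2: piv[jlo,jlp,jls,jlt,jly,jop,joq,jos,jot,joy,joz,jps,jpt,jqt,jqy,jqz,jst,jty,loq,loz,lpy,lpz,lrs,ltz,lyz,pqy] rk=26  ker:lop,los,lot,loy,lps,lqz,lty,ops,opt,opz,oqt,oqy,oqz,ost,oty,otz,oyz,pst,pty,qty,qtz,tyz
∂3: piv[jlop,jops,jopt,joqt,joqy,joqz,jost,joty,jpst,jqty,lops,lopz,loty,lotz,loyz,ltyz] rk=16  ker:opst,oqty,otyz
b_2=(48−26)−16=6

b_2=6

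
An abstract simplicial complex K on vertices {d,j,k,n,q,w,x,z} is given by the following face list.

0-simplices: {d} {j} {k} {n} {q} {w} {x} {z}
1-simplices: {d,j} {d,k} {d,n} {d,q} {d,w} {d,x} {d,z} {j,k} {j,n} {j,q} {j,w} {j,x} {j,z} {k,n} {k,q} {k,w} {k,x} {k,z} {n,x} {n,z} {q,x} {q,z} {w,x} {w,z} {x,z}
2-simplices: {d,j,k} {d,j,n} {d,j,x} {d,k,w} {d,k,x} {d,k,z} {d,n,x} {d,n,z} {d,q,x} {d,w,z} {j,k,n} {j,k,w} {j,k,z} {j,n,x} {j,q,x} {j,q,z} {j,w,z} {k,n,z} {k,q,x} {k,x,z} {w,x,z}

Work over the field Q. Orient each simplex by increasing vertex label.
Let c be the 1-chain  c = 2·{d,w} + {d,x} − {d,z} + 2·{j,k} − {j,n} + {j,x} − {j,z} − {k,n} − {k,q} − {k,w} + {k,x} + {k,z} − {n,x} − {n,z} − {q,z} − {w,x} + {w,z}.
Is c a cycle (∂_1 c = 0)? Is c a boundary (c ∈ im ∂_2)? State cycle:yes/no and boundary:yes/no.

n_0=8 n_1=25 n_2=21  [Q]
∂1: piv[dj,dk,dn,dq,dw,dx,dz] rk=7  ker:jk,jn,jq,jw,jx,jz,kn,kq,kw,kx,kz,nx,nz,qx,qz,wx,wz,xz
∂2: piv[djk,djn,djx,dkw,dkx,dkz,dnx,dnz,dqx,dwz,jkn,jkw,jkz,jqx,jqz,kqx,kxz,wxz] rk=18  ker:jnx,jwz,knz
∂1c = −2·{d} − {j} + 3·{k} + {w} + {x} − 2·{z}

cycle:no boundary:no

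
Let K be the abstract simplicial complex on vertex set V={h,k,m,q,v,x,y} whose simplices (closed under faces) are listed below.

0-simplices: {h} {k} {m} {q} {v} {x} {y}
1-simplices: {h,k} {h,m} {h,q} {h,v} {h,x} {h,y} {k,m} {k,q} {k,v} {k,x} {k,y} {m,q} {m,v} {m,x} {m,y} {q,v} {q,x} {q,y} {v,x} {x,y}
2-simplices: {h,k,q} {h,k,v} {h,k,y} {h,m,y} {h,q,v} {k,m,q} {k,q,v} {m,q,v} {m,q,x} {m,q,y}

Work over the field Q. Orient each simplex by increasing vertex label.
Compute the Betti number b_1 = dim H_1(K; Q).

b_1=5

n_0=7 n_1=20 n_2=10  [Q]
∂1: piv[hk,hm,hq,hv,hx,hy] rk=6  ker:km,kq,kv,kx,ky,mq,mv,mx,my,qv,qx,qy,vx,xy
∂2: piv[hkq,hkv,hky,hmy,hqv,kmq,mqv,mqx,mqy] rk=9  ker:kqv
b_1=(20−6)−9=5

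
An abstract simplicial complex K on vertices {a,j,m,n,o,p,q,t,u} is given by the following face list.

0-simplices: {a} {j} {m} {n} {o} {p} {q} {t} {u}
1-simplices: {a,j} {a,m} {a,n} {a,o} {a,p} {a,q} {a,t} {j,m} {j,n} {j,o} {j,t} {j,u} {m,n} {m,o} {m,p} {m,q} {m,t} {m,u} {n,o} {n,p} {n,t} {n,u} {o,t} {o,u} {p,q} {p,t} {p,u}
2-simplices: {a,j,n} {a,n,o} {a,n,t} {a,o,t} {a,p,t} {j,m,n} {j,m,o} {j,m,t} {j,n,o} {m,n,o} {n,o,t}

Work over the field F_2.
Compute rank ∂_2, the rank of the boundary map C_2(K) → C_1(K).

n_0=9 n_1=27 n_2=11  [Z2]
∂1: piv[aj,am,an,ao,ap,aq,at,ju] rk=8  ker:jm,jn,jo,jt,mn,mo,mp,mq,mt,mu,no,np,nt,nu,ot,ou,pq,pt,pu
∂2: piv[ajn,ano,ant,aot,apt,jmn,jmo,jmt,jno] rk=9  ker:mno,not
rk∂_2=9

rank∂_2=9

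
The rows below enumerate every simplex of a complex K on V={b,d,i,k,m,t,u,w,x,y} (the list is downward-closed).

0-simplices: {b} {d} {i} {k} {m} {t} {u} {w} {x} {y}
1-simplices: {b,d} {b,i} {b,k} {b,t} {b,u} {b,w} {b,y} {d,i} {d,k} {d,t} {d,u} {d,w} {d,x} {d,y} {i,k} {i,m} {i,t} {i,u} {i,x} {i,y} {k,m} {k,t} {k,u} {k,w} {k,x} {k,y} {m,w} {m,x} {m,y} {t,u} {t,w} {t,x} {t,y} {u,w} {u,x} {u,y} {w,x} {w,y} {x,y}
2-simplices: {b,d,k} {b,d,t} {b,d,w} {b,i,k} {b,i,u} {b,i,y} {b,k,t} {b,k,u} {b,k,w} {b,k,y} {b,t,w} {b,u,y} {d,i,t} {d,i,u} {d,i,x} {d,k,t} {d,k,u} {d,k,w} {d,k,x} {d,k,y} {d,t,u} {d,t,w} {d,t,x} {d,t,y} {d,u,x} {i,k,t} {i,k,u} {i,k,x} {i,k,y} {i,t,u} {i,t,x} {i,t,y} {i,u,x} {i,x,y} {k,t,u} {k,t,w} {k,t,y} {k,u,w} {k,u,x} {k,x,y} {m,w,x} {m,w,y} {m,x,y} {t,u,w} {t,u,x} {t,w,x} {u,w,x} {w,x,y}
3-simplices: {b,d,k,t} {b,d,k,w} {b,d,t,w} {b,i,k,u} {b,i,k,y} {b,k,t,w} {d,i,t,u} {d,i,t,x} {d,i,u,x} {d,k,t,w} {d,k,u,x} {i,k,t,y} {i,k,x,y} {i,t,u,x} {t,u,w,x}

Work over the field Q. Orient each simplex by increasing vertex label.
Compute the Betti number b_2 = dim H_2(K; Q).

n_0=10 n_1=39 n_2=48 n_3=15  [Q]
∂1: piv[bd,bi,bk,bt,bu,bw,by,dx,im] rk=9  ker:di,dk,dt,du,dw,dy,ik,it,iu,ix,iy,km,kt,ku,kw,kx,ky,mw,mx,my,tu,tw,tx,ty,uw,ux,uy,wx,wy,xy
∂2: piv[bdk,bdt,bdw,bik,biu,biy,bkt,bku,bkw,bky,btw,buy,dit,diu,dix,dku,dkx,dky,dtu,dtx,dty,dux,ixy,kuw,mwx,mwy,mxy,twx] rk=28  ker:dkt,dkw,dtw,ikt,iku,ikx,iky,itu,itx,ity,iux,ktu,ktw,kty,kux,kxy,tuw,tux,uwx,wxy
∂3: piv[bdkt,bdkw,bdtw,biku,biky,bktw,ditu,ditx,diux,dkux,ikty,ikxy,itux,tuwx] rk=14  ker:dktw
b_2=(48−28)−14=6

b_2=6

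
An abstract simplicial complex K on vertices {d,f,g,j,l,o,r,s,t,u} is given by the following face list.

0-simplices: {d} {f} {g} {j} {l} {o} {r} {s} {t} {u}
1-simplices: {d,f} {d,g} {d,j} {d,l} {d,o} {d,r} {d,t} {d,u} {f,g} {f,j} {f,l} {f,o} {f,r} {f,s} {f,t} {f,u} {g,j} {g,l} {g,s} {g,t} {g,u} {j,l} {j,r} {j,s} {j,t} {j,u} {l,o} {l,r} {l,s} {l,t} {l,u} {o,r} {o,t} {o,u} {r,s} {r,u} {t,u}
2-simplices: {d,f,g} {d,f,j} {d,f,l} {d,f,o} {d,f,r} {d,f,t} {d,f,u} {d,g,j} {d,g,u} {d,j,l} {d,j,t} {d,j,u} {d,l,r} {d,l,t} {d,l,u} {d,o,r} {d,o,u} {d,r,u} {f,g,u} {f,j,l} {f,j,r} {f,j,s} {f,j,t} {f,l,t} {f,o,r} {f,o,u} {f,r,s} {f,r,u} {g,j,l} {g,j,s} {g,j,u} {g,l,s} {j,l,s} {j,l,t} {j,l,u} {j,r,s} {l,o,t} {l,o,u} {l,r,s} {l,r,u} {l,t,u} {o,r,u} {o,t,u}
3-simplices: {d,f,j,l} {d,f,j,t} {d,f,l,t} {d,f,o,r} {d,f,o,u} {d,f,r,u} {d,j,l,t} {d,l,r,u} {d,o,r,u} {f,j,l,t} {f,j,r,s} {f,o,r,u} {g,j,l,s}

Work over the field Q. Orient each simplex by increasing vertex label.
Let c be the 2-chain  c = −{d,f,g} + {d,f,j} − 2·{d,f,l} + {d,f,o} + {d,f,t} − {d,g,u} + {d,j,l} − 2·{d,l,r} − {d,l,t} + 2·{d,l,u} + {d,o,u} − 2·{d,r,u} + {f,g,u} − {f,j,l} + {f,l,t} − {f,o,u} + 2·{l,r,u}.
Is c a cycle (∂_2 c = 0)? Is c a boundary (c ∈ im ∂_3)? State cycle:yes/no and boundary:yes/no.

cycle:yes boundary:no

n_0=10 n_1=37 n_2=43 n_3=13  [Q]
∂1: piv[df,dg,dj,dl,do,dr,dt,du,fs] rk=9  ker:fg,fj,fl,fo,fr,ft,fu,gj,gl,gs,gt,gu,jl,jr,js,jt,ju,lo,lr,ls,lt,lu,or,ot,ou,rs,ru,tu
∂2: piv[dfg,dfj,dfl,dfo,dfr,dft,dfu,dgj,dgu,djl,djt,dju,dlr,dlt,dlu,dor,dou,dru,fjr,fjs,frs,gjl,gjs,gls,lot,lou,ltu] rk=27  ker:fgu,fjl,fjt,flt,for,fou,fru,gju,jls,jlt,jlu,jrs,lrs,lru,oru,otu
∂3: piv[dfjl,dfjt,dflt,dfor,dfou,dfru,djlt,dlru,doru,fjrs,gjls] rk=11  ker:fjlt,foru
∂2c = 0
c vs im∂3: residual ≠ 0 ⇒ not boundary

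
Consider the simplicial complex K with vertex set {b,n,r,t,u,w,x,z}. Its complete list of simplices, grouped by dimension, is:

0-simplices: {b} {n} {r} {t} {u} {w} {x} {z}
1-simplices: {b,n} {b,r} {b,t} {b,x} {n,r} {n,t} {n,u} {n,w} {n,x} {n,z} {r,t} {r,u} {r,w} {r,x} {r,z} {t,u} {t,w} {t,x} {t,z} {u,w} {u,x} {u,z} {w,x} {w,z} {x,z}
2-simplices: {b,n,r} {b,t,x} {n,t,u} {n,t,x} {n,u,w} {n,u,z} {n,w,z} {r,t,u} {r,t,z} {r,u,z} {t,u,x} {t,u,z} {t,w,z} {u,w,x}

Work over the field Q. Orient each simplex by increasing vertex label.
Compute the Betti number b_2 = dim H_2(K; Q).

b_2=1

n_0=8 n_1=25 n_2=14  [Q]
∂1: piv[bn,br,bt,bx,nu,nw,nz] rk=7  ker:nr,nt,nx,rt,ru,rw,rx,rz,tu,tw,tx,tz,uw,ux,uz,wx,wz,xz
∂2: piv[bnr,btx,ntu,ntx,nuw,nuz,nwz,rtu,rtz,ruz,tux,twz,uwx] rk=13  ker:tuz
b_2=(14−13)−0=1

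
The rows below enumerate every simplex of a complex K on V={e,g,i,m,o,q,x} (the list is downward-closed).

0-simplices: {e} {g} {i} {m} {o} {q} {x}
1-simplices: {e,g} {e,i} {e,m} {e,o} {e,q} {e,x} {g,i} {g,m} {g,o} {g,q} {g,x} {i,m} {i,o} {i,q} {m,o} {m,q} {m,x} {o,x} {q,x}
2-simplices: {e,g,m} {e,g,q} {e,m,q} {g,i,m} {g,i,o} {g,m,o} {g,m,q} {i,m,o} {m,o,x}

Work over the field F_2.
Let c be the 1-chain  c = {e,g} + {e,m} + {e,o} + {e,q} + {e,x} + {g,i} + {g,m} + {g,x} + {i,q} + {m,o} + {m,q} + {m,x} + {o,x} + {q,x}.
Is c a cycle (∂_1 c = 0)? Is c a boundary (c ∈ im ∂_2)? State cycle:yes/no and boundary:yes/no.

cycle:no boundary:no

n_0=7 n_1=19 n_2=9  [Z2]
∂1: piv[eg,ei,em,eo,eq,ex] rk=6  ker:gi,gm,go,gq,gx,im,io,iq,mo,mq,mx,ox,qx
∂2: piv[egm,egq,emq,gim,gio,gmo,mox] rk=7  ker:gmq,imo
∂1c = {e} + {m} + {o} + {x}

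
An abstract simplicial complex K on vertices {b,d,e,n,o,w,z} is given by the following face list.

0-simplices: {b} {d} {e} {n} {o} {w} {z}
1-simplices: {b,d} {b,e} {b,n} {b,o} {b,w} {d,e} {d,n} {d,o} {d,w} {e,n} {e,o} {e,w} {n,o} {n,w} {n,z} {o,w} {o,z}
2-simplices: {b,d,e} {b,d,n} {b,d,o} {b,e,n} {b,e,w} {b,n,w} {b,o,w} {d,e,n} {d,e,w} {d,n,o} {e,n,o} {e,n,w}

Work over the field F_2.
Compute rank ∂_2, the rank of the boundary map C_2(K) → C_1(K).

rank∂_2=10

n_0=7 n_1=17 n_2=12  [Z2]
∂1: piv[bd,be,bn,bo,bw,nz] rk=6  ker:de,dn,do,dw,en,eo,ew,no,nw,ow,oz
∂2: piv[bde,bdn,bdo,ben,bew,bnw,bow,dew,dno,eno] rk=10  ker:den,enw
rk∂_2=10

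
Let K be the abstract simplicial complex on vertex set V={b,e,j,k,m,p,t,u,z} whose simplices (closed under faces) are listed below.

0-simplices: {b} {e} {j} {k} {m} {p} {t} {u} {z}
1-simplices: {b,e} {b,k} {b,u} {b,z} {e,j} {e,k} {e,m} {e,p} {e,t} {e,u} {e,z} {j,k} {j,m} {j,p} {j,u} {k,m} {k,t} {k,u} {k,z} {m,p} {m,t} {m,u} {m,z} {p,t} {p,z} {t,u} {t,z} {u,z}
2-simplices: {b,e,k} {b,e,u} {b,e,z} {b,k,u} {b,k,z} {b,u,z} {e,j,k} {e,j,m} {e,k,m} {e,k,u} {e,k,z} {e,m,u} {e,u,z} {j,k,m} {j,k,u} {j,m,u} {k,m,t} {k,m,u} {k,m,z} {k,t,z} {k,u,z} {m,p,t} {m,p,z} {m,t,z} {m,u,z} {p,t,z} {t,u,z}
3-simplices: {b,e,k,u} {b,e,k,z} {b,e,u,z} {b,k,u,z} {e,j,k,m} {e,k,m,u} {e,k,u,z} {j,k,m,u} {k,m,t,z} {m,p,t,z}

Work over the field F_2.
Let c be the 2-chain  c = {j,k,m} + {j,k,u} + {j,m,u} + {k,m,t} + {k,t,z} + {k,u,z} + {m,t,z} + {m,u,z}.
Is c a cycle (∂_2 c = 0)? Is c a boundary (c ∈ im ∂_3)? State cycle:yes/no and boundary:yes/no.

n_0=9 n_1=28 n_2=27 n_3=10  [Z2]
∂1: piv[be,bk,bu,bz,ej,em,ep,et] rk=8  ker:ek,eu,ez,jk,jm,jp,ju,km,kt,ku,kz,mp,mt,mu,mz,pt,pz,tu,tz,uz
∂2: piv[bek,beu,bez,bku,bkz,buz,ejk,ejm,ekm,emu,jku,kmt,kmz,ktz,mpt,mpz,tuz] rk=17  ker:eku,ekz,euz,jkm,jmu,kmu,kuz,mtz,muz,ptz
∂3: piv[beku,bekz,beuz,bkuz,ejkm,ekmu,jkmu,kmtz,mptz] rk=9  ker:ekuz
∂2c = 0
c vs im∂3: residual ≠ 0 ⇒ not boundary

cycle:yes boundary:no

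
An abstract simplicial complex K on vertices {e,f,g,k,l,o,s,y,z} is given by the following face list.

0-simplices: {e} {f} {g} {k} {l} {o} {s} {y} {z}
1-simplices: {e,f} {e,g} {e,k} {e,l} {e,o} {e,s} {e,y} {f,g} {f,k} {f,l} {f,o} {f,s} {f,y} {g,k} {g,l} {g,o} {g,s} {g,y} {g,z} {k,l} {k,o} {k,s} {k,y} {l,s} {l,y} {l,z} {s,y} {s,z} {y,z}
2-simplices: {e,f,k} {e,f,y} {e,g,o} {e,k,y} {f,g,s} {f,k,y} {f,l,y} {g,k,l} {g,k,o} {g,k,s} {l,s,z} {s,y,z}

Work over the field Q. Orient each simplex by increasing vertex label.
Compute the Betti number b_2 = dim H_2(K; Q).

b_2=1

n_0=9 n_1=29 n_2=12  [Q]
∂1: piv[ef,eg,ek,el,eo,es,ey,gz] rk=8  ker:fg,fk,fl,fo,fs,fy,gk,gl,go,gs,gy,kl,ko,ks,ky,ls,ly,lz,sy,sz,yz
∂2: piv[efk,efy,ego,eky,fgs,fly,gkl,gko,gks,lsz,syz] rk=11  ker:fky
b_2=(12−11)−0=1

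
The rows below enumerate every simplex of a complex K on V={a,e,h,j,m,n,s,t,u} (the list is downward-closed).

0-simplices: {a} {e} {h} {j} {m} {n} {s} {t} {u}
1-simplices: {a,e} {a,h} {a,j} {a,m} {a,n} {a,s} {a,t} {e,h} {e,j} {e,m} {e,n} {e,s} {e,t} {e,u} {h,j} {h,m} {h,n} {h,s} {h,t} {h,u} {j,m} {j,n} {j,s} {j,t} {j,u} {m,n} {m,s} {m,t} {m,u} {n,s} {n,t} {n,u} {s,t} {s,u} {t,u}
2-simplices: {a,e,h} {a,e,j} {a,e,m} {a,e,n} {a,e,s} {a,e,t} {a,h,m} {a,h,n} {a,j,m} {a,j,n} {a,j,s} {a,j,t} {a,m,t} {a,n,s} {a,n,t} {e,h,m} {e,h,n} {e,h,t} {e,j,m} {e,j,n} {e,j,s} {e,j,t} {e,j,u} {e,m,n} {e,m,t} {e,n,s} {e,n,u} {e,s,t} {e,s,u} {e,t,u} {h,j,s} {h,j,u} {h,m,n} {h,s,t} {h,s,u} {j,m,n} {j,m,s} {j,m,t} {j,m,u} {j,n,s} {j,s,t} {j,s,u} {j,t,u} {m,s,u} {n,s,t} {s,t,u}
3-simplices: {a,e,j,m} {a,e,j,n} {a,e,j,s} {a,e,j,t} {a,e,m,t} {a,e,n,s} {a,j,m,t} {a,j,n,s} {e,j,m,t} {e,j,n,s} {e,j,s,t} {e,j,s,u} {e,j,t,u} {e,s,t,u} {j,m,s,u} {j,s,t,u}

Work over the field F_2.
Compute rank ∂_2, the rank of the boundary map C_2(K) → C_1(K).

rank∂_2=27

n_0=9 n_1=35 n_2=46 n_3=16  [Z2]
∂1: piv[ae,ah,aj,am,an,as,at,eu] rk=8  ker:eh,ej,em,en,es,et,hj,hm,hn,hs,ht,hu,jm,jn,js,jt,ju,mn,ms,mt,mu,ns,nt,nu,st,su,tu
∂2: piv[aeh,aej,aem,aen,aes,aet,ahm,ahn,ajm,ajn,ajs,ajt,amt,ans,ant,eht,eju,emn,enu,est,esu,etu,hjs,hju,hst,jms,jmu] rk=27  ker:ehm,ehn,ejm,ejn,ejs,ejt,emt,ens,hmn,hsu,jmn,jmt,jns,jst,jsu,jtu,msu,nst,stu
∂3: piv[aejm,aejn,aejs,aejt,aemt,aens,ajmt,ajns,ejst,ejsu,ejtu,estu,jmsu] rk=13  ker:ejmt,ejns,jstu
rk∂_2=27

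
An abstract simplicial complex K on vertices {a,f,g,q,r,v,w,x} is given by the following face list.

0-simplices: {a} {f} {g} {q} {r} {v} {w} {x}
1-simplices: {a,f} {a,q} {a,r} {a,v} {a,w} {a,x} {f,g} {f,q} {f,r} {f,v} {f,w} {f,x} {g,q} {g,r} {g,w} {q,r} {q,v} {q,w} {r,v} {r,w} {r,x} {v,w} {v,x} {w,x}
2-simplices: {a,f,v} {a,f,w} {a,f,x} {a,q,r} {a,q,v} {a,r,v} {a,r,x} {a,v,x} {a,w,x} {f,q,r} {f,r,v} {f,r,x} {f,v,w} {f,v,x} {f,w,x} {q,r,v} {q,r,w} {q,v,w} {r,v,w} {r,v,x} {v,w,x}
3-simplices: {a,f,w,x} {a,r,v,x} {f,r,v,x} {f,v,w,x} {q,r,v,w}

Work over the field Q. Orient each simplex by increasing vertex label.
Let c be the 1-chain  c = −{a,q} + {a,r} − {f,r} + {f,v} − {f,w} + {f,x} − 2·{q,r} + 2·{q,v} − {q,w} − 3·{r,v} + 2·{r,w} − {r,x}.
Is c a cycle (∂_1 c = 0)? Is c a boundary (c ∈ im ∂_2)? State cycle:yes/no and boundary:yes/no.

cycle:yes boundary:yes

n_0=8 n_1=24 n_2=21 n_3=5  [Q]
∂1: piv[af,aq,ar,av,aw,ax,fg] rk=7  ker:fq,fr,fv,fw,fx,gq,gr,gw,qr,qv,qw,rv,rw,rx,vw,vx,wx
∂2: piv[afv,afw,afx,aqr,aqv,arv,arx,avx,awx,fqr,frv,fvw,qrw,qvw] rk=14  ker:frx,fvx,fwx,qrv,rvw,rvx,vwx
∂3: piv[afwx,arvx,frvx,fvwx,qrvw] rk=5
∂1c = 0
c vs im∂2: reduces to 0 ⇒ boundary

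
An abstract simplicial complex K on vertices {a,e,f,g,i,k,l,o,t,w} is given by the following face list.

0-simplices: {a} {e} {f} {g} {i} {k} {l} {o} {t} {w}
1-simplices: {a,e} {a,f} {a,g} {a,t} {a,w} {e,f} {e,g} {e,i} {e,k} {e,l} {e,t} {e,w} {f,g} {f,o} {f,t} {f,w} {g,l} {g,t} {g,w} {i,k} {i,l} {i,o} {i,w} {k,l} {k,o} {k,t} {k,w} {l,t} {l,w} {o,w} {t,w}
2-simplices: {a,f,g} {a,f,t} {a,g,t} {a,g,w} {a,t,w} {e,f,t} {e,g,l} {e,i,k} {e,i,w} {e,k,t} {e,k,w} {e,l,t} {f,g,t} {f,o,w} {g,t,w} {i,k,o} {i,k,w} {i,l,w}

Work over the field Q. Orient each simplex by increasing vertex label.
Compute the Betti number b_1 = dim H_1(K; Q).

b_1=7

n_0=10 n_1=31 n_2=18  [Q]
∂1: piv[ae,af,ag,at,aw,ei,ek,el,fo] rk=9  ker:ef,eg,et,ew,fg,ft,fw,gl,gt,gw,ik,il,io,iw,kl,ko,kt,kw,lt,lw,ow,tw
∂2: piv[afg,aft,agt,agw,atw,eft,egl,eik,eiw,ekt,ekw,elt,fow,iko,ilw] rk=15  ker:fgt,gtw,ikw
b_1=(31−9)−15=7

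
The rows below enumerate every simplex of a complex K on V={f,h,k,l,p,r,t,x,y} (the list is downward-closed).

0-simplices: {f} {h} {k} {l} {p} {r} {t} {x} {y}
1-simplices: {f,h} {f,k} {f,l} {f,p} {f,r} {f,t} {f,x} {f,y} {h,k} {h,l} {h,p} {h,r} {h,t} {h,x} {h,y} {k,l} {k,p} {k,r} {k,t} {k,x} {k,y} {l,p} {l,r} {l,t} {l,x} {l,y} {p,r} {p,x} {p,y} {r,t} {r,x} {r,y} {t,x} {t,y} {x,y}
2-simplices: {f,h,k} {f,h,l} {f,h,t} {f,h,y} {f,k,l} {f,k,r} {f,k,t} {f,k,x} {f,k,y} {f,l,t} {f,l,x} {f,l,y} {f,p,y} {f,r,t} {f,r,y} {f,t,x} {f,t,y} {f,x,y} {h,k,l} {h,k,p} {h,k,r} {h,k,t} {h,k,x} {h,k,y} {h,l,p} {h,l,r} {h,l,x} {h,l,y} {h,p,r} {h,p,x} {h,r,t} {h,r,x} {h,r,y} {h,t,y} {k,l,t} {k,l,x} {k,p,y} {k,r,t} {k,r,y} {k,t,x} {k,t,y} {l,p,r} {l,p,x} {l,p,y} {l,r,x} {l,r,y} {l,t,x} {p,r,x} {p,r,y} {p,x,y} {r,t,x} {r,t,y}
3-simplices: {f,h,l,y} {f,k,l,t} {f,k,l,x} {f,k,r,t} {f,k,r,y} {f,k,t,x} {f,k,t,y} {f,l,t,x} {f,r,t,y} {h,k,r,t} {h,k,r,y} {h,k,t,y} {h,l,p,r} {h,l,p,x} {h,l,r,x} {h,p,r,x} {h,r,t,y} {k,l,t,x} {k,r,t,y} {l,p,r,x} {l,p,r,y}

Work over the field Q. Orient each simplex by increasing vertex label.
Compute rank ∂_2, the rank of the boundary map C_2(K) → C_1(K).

n_0=9 n_1=35 n_2=52 n_3=21  [Q]
∂1: piv[fh,fk,fl,fp,fr,ft,fx,fy] rk=8  ker:hk,hl,hp,hr,ht,hx,hy,kl,kp,kr,kt,kx,ky,lp,lr,lt,lx,ly,pr,px,py,rt,rx,ry,tx,ty,xy
∂2: piv[fhk,fhl,fht,fhy,fkl,fkr,fkt,fkx,fky,flt,flx,fly,fpy,frt,fry,ftx,fty,fxy,hkp,hkr,hkx,hlp,hlr,hpr,hpx,hrx,kpy] rk=27  ker:hkl,hkt,hky,hlx,hly,hrt,hry,hty,klt,klx,krt,kry,ktx,kty,lpr,lpx,lpy,lrx,lry,ltx,prx,pry,pxy,rtx,rty
∂3: piv[fhly,fklt,fklx,fkrt,fkry,fktx,fkty,fltx,frty,hkrt,hkry,hkty,hlpr,hlpx,hlrx,hprx,lpry] rk=17  ker:hrty,kltx,krty,lprx
rk∂_2=27

rank∂_2=27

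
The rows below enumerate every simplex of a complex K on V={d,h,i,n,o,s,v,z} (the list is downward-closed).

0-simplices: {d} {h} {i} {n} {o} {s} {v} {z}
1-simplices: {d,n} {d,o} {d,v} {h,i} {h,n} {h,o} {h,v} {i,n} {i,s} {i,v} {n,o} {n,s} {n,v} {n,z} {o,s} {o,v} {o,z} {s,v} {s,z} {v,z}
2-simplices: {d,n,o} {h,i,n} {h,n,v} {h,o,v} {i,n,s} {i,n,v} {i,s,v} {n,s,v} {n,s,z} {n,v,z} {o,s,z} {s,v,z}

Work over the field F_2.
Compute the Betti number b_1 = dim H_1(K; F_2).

b_1=3

n_0=8 n_1=20 n_2=12  [Z2]
∂1: piv[dn,do,dv,hi,hn,is,nz] rk=7  ker:ho,hv,in,iv,no,ns,nv,os,ov,oz,sv,sz,vz
∂2: piv[dno,hin,hnv,hov,ins,inv,isv,nsz,nvz,osz] rk=10  ker:nsv,svz
b_1=(20−7)−10=3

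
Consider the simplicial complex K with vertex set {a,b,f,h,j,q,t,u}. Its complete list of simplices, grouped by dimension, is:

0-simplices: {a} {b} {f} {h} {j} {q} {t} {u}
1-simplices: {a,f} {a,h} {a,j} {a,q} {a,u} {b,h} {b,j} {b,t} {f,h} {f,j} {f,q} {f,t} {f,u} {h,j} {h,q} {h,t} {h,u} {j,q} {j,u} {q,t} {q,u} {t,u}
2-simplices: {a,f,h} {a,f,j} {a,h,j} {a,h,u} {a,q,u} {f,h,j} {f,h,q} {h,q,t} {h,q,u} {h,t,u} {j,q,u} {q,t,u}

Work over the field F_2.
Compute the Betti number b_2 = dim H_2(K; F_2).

b_2=2

n_0=8 n_1=22 n_2=12  [Z2]
∂1: piv[af,ah,aj,aq,au,bh,bt] rk=7  ker:bj,fh,fj,fq,ft,fu,hj,hq,ht,hu,jq,ju,qt,qu,tu
∂2: piv[afh,afj,ahj,ahu,aqu,fhq,hqt,hqu,htu,jqu] rk=10  ker:fhj,qtu
b_2=(12−10)−0=2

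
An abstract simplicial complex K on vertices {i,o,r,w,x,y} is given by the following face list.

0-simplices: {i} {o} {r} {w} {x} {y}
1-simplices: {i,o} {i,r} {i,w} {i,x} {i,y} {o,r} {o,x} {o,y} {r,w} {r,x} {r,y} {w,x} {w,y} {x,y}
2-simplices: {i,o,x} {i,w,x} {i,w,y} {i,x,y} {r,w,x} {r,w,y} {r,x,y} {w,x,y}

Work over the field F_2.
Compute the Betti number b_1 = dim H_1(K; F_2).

n_0=6 n_1=14 n_2=8  [Z2]
∂1: piv[io,ir,iw,ix,iy] rk=5  ker:or,ox,oy,rw,rx,ry,wx,wy,xy
∂2: piv[iox,iwx,iwy,ixy,rwx,rwy] rk=6  ker:rxy,wxy
b_1=(14−5)−6=3

b_1=3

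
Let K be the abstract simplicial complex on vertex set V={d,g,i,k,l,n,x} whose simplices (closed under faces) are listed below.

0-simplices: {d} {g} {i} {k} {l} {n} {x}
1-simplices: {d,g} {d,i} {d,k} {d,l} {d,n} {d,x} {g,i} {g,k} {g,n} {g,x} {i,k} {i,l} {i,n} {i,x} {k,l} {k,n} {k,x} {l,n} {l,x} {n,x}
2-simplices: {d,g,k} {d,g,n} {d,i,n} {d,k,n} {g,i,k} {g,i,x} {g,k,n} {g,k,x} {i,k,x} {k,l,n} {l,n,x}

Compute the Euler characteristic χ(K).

n_0=7 n_1=20 n_2=11
χ=+7−20+11=-2

χ(K)=-2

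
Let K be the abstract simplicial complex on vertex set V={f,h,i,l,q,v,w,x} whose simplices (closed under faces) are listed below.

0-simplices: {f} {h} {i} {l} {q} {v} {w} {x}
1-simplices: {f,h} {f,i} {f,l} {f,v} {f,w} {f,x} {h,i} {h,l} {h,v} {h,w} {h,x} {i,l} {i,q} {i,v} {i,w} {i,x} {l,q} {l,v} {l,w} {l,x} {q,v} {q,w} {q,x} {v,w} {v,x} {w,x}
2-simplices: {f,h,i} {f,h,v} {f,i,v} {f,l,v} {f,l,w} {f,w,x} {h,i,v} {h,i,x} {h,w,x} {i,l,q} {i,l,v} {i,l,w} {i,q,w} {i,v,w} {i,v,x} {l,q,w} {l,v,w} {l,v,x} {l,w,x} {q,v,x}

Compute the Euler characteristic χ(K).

n_0=8 n_1=26 n_2=20
χ=+8−26+20=2

χ(K)=2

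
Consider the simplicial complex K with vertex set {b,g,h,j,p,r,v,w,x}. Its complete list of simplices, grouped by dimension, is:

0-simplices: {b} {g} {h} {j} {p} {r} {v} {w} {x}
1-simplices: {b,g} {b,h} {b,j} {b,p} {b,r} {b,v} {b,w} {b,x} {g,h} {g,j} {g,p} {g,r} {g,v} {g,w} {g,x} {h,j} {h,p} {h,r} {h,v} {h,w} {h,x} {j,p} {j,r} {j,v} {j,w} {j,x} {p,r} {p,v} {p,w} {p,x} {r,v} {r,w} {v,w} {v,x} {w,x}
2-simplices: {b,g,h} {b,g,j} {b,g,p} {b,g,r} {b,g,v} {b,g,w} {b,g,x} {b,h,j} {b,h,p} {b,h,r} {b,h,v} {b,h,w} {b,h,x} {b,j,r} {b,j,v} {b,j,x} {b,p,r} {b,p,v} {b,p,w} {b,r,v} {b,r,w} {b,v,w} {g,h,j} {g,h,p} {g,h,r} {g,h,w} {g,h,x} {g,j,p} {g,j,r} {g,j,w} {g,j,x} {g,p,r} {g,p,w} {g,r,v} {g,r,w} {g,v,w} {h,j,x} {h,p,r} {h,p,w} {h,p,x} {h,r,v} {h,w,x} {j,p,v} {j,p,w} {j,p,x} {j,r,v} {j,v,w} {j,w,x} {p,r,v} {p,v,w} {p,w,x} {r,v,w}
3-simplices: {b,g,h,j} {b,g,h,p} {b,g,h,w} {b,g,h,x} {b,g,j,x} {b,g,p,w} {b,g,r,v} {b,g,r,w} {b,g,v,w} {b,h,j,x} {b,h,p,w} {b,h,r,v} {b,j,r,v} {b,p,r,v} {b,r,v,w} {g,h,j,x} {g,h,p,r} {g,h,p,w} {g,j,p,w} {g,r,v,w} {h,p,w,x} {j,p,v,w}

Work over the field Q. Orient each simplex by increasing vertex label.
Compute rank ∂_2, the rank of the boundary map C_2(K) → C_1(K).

rank∂_2=26

n_0=9 n_1=35 n_2=52 n_3=22  [Q]
∂1: piv[bg,bh,bj,bp,br,bv,bw,bx] rk=8  ker:gh,gj,gp,gr,gv,gw,gx,hj,hp,hr,hv,hw,hx,jp,jr,jv,jw,jx,pr,pv,pw,px,rv,rw,vw,vx,wx
∂2: piv[bgh,bgj,bgp,bgr,bgv,bgw,bgx,bhj,bhp,bhr,bhv,bhw,bhx,bjr,bjv,bjx,bpr,bpv,bpw,brv,brw,bvw,gjp,gjw,hpx,hwx] rk=26  ker:ghj,ghp,ghr,ghw,ghx,gjr,gjx,gpr,gpw,grv,grw,gvw,hjx,hpr,hpw,hrv,jpv,jpw,jpx,jrv,jvw,jwx,prv,pvw,pwx,rvw
∂3: piv[bghj,bghp,bghw,bghx,bgjx,bgpw,bgrv,bgrw,bgvw,bhjx,bhpw,bhrv,bjrv,bprv,brvw,ghpr,gjpw,hpwx,jpvw] rk=19  ker:ghjx,ghpw,grvw
rk∂_2=26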